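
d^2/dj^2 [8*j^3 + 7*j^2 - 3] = 48*j + 14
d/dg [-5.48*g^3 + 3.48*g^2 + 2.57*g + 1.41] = -16.44*g^2 + 6.96*g + 2.57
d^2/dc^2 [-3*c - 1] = 0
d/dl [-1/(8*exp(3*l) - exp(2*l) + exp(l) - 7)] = (24*exp(2*l) - 2*exp(l) + 1)*exp(l)/(8*exp(3*l) - exp(2*l) + exp(l) - 7)^2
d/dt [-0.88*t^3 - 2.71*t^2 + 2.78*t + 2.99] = -2.64*t^2 - 5.42*t + 2.78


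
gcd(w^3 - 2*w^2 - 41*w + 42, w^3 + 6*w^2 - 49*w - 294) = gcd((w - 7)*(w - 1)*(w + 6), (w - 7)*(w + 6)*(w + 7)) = w^2 - w - 42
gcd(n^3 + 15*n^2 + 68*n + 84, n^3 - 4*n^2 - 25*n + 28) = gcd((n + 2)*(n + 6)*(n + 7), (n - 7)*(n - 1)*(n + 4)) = 1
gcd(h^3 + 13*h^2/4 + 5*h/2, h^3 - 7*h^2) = h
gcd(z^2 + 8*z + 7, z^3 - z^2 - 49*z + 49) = z + 7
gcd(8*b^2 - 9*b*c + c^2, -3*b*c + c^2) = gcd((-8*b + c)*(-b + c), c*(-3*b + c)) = 1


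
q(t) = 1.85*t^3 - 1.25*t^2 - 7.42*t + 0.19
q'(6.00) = 177.38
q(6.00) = 310.27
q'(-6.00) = 207.38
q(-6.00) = -399.89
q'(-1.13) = 2.49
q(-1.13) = 4.31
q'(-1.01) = 0.77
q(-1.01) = 4.50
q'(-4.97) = 142.09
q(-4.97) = -220.92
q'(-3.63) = 74.79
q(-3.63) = -77.84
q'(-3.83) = 83.57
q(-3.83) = -93.66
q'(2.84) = 30.24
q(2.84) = 11.41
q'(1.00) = -4.37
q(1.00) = -6.63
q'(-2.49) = 33.22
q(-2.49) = -17.65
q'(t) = 5.55*t^2 - 2.5*t - 7.42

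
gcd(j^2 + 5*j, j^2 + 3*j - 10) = j + 5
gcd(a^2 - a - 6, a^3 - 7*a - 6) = a^2 - a - 6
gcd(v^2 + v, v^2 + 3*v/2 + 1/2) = v + 1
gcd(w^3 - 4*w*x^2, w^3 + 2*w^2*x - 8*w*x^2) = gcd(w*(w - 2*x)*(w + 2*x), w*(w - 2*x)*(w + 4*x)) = -w^2 + 2*w*x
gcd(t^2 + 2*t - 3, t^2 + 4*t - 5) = t - 1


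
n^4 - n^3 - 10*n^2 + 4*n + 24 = (n - 3)*(n - 2)*(n + 2)^2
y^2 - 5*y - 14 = (y - 7)*(y + 2)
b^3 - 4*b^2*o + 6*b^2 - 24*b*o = b*(b + 6)*(b - 4*o)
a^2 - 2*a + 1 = (a - 1)^2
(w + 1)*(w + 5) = w^2 + 6*w + 5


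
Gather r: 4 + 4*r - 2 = 4*r + 2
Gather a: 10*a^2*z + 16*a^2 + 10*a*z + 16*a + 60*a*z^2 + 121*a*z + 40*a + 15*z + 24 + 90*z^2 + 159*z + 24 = a^2*(10*z + 16) + a*(60*z^2 + 131*z + 56) + 90*z^2 + 174*z + 48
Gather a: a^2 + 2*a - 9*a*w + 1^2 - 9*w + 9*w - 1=a^2 + a*(2 - 9*w)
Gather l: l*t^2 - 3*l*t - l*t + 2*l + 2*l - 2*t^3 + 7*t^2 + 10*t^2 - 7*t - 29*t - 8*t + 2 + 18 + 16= l*(t^2 - 4*t + 4) - 2*t^3 + 17*t^2 - 44*t + 36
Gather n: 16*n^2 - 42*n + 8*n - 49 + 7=16*n^2 - 34*n - 42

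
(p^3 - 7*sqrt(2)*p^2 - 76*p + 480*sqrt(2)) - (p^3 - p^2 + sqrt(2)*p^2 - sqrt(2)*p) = -8*sqrt(2)*p^2 + p^2 - 76*p + sqrt(2)*p + 480*sqrt(2)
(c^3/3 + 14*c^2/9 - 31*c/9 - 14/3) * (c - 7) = c^4/3 - 7*c^3/9 - 43*c^2/3 + 175*c/9 + 98/3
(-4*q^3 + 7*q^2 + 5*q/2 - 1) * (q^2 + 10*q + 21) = -4*q^5 - 33*q^4 - 23*q^3/2 + 171*q^2 + 85*q/2 - 21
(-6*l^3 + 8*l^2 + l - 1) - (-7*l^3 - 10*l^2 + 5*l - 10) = l^3 + 18*l^2 - 4*l + 9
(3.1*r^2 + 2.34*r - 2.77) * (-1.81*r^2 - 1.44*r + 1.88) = -5.611*r^4 - 8.6994*r^3 + 7.4721*r^2 + 8.388*r - 5.2076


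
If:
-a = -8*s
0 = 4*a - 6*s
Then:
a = 0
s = 0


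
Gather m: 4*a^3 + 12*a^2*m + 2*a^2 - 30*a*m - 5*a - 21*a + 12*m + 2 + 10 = 4*a^3 + 2*a^2 - 26*a + m*(12*a^2 - 30*a + 12) + 12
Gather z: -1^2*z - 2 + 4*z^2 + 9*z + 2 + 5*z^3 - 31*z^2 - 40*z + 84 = 5*z^3 - 27*z^2 - 32*z + 84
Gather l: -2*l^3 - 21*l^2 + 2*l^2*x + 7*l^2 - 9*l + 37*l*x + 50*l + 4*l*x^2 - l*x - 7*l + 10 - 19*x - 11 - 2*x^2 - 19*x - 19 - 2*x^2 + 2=-2*l^3 + l^2*(2*x - 14) + l*(4*x^2 + 36*x + 34) - 4*x^2 - 38*x - 18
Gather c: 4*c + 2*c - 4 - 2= 6*c - 6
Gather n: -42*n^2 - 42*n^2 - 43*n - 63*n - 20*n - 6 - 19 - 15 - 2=-84*n^2 - 126*n - 42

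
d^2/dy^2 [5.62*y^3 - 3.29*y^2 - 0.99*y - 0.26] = 33.72*y - 6.58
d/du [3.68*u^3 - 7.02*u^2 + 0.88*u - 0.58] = 11.04*u^2 - 14.04*u + 0.88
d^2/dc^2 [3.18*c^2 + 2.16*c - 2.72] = 6.36000000000000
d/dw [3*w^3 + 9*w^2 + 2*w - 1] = 9*w^2 + 18*w + 2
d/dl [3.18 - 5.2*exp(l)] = -5.2*exp(l)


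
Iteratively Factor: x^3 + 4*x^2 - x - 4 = (x - 1)*(x^2 + 5*x + 4) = (x - 1)*(x + 4)*(x + 1)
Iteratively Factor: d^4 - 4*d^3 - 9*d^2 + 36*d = (d)*(d^3 - 4*d^2 - 9*d + 36) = d*(d - 4)*(d^2 - 9) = d*(d - 4)*(d + 3)*(d - 3)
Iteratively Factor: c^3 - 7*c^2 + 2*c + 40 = (c - 5)*(c^2 - 2*c - 8) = (c - 5)*(c + 2)*(c - 4)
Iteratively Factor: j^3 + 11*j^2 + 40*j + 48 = (j + 4)*(j^2 + 7*j + 12) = (j + 4)^2*(j + 3)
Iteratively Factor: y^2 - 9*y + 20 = (y - 5)*(y - 4)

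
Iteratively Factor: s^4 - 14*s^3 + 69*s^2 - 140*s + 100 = (s - 2)*(s^3 - 12*s^2 + 45*s - 50) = (s - 5)*(s - 2)*(s^2 - 7*s + 10) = (s - 5)^2*(s - 2)*(s - 2)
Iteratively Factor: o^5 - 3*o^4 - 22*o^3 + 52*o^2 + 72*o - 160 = (o - 5)*(o^4 + 2*o^3 - 12*o^2 - 8*o + 32) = (o - 5)*(o + 4)*(o^3 - 2*o^2 - 4*o + 8) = (o - 5)*(o + 2)*(o + 4)*(o^2 - 4*o + 4) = (o - 5)*(o - 2)*(o + 2)*(o + 4)*(o - 2)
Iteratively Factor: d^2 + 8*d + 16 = (d + 4)*(d + 4)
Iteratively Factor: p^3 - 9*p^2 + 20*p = (p)*(p^2 - 9*p + 20) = p*(p - 5)*(p - 4)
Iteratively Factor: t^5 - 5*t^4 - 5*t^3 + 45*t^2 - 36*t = (t - 3)*(t^4 - 2*t^3 - 11*t^2 + 12*t) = (t - 4)*(t - 3)*(t^3 + 2*t^2 - 3*t) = (t - 4)*(t - 3)*(t + 3)*(t^2 - t) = (t - 4)*(t - 3)*(t - 1)*(t + 3)*(t)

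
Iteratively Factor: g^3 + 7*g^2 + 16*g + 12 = (g + 3)*(g^2 + 4*g + 4) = (g + 2)*(g + 3)*(g + 2)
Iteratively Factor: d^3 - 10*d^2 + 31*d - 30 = (d - 3)*(d^2 - 7*d + 10) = (d - 5)*(d - 3)*(d - 2)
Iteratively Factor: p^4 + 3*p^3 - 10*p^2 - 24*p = (p + 4)*(p^3 - p^2 - 6*p) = (p - 3)*(p + 4)*(p^2 + 2*p) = p*(p - 3)*(p + 4)*(p + 2)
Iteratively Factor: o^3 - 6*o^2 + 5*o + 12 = (o - 3)*(o^2 - 3*o - 4) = (o - 3)*(o + 1)*(o - 4)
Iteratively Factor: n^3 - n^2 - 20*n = (n - 5)*(n^2 + 4*n) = n*(n - 5)*(n + 4)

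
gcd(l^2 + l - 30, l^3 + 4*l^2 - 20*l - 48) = l + 6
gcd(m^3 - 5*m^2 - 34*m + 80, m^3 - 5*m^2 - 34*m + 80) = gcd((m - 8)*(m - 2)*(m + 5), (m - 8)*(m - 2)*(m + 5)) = m^3 - 5*m^2 - 34*m + 80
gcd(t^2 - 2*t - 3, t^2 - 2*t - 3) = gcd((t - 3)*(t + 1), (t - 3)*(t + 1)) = t^2 - 2*t - 3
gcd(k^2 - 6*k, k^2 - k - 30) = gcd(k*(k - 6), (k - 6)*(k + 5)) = k - 6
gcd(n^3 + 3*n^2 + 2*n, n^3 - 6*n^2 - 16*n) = n^2 + 2*n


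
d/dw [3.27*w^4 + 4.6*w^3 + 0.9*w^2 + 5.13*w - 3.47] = 13.08*w^3 + 13.8*w^2 + 1.8*w + 5.13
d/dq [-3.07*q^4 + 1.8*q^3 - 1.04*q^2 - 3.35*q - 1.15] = -12.28*q^3 + 5.4*q^2 - 2.08*q - 3.35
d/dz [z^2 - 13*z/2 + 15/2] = 2*z - 13/2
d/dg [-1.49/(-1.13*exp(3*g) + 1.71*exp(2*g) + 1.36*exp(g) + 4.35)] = (-5.0511*exp(2*g) + 5.0958*exp(g) + 2.0264)*exp(g)/(-1.13*exp(3*g) + 1.71*exp(2*g) + 1.36*exp(g) + 4.35)^2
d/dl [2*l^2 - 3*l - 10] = 4*l - 3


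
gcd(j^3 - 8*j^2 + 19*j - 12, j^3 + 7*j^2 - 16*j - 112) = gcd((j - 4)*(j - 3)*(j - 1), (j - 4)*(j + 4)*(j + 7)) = j - 4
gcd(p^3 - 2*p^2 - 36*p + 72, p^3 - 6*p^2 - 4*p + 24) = p^2 - 8*p + 12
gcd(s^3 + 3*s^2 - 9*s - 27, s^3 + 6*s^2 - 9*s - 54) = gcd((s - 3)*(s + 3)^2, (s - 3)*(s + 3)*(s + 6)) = s^2 - 9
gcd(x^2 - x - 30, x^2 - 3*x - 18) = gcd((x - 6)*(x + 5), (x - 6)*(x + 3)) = x - 6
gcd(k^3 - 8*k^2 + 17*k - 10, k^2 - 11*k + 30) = k - 5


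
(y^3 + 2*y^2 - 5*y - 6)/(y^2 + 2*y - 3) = (y^2 - y - 2)/(y - 1)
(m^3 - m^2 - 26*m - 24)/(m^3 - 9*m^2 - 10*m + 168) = (m + 1)/(m - 7)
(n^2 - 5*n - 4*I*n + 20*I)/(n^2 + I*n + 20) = (n - 5)/(n + 5*I)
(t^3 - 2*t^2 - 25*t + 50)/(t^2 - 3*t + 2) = (t^2 - 25)/(t - 1)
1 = 1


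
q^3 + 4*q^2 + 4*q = q*(q + 2)^2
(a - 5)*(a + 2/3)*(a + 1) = a^3 - 10*a^2/3 - 23*a/3 - 10/3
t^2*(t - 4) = t^3 - 4*t^2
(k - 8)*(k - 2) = k^2 - 10*k + 16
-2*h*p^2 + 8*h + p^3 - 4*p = (-2*h + p)*(p - 2)*(p + 2)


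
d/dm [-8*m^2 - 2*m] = -16*m - 2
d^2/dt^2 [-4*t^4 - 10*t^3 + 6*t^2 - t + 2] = -48*t^2 - 60*t + 12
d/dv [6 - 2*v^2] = -4*v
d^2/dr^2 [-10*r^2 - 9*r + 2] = -20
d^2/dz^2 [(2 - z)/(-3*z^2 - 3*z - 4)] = 6*((1 - 3*z)*(3*z^2 + 3*z + 4) + 3*(z - 2)*(2*z + 1)^2)/(3*z^2 + 3*z + 4)^3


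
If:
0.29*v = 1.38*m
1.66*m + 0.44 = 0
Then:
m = -0.27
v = -1.26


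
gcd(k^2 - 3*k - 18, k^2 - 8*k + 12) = k - 6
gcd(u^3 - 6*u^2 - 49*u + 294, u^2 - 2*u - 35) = u - 7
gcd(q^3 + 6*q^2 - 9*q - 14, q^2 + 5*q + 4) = q + 1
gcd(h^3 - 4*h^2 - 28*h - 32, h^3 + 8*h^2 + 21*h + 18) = h + 2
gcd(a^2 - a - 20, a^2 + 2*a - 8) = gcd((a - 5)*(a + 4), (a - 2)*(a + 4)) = a + 4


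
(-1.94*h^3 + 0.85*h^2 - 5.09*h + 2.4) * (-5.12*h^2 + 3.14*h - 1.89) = 9.9328*h^5 - 10.4436*h^4 + 32.3964*h^3 - 29.8771*h^2 + 17.1561*h - 4.536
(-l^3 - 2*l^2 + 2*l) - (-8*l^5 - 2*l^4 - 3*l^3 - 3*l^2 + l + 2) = 8*l^5 + 2*l^4 + 2*l^3 + l^2 + l - 2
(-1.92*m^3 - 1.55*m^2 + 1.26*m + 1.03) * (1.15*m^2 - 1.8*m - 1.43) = -2.208*m^5 + 1.6735*m^4 + 6.9846*m^3 + 1.133*m^2 - 3.6558*m - 1.4729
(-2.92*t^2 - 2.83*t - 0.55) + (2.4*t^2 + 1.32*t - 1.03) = -0.52*t^2 - 1.51*t - 1.58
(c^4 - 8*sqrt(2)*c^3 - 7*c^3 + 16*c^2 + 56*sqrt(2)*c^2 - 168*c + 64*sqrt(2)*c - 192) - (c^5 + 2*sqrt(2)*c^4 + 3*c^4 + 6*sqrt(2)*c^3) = -c^5 - 2*sqrt(2)*c^4 - 2*c^4 - 14*sqrt(2)*c^3 - 7*c^3 + 16*c^2 + 56*sqrt(2)*c^2 - 168*c + 64*sqrt(2)*c - 192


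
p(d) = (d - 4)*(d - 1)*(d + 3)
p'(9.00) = 196.00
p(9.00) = 480.00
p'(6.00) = 73.00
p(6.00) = 90.00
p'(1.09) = -11.80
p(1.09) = -1.07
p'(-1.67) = 4.05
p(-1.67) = 20.13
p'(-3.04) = 28.88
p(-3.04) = -1.14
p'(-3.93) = 51.05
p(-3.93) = -36.36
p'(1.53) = -10.10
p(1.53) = -5.93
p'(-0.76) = -6.23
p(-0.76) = 18.77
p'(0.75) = -12.31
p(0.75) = 3.05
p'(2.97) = 3.58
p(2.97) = -12.11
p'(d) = (d - 4)*(d - 1) + (d - 4)*(d + 3) + (d - 1)*(d + 3) = 3*d^2 - 4*d - 11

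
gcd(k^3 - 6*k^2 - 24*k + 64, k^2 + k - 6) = k - 2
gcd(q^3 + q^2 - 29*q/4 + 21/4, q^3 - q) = q - 1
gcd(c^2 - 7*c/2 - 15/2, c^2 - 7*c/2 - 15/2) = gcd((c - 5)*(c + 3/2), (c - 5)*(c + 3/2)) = c^2 - 7*c/2 - 15/2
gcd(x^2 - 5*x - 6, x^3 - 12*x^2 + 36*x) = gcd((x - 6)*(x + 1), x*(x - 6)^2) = x - 6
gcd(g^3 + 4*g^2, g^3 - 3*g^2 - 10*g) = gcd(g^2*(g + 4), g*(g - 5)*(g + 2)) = g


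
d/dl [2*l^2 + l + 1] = 4*l + 1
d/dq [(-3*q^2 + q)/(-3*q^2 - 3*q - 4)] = 4*(3*q^2 + 6*q - 1)/(9*q^4 + 18*q^3 + 33*q^2 + 24*q + 16)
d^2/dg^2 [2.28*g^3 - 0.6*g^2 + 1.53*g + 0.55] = 13.68*g - 1.2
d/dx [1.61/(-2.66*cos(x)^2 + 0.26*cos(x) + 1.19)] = (0.4186 - 8.5652*cos(x))*sin(x)/(-2.66*cos(x)^2 + 0.26*cos(x) + 1.19)^2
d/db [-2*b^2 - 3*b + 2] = -4*b - 3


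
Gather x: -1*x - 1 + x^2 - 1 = x^2 - x - 2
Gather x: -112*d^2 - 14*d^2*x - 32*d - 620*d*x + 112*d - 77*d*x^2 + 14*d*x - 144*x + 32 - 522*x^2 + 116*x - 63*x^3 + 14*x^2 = -112*d^2 + 80*d - 63*x^3 + x^2*(-77*d - 508) + x*(-14*d^2 - 606*d - 28) + 32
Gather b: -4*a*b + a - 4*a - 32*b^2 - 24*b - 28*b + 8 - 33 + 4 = -3*a - 32*b^2 + b*(-4*a - 52) - 21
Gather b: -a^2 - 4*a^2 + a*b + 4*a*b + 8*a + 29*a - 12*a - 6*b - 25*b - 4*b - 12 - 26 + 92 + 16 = -5*a^2 + 25*a + b*(5*a - 35) + 70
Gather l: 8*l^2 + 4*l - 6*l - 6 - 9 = 8*l^2 - 2*l - 15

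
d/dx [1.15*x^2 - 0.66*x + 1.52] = 2.3*x - 0.66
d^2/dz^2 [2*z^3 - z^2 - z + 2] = 12*z - 2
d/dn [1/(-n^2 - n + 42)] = (2*n + 1)/(n^2 + n - 42)^2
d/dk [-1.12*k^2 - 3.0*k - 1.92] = -2.24*k - 3.0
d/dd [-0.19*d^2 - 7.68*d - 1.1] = -0.38*d - 7.68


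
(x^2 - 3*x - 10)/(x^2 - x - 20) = (x + 2)/(x + 4)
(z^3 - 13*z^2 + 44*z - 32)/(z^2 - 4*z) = z - 9 + 8/z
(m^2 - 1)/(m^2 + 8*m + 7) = (m - 1)/(m + 7)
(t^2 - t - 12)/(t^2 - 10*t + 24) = (t + 3)/(t - 6)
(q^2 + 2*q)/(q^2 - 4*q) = (q + 2)/(q - 4)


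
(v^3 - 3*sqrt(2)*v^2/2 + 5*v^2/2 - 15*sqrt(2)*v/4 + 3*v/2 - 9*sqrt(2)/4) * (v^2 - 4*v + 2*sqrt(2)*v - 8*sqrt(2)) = v^5 - 3*v^4/2 + sqrt(2)*v^4/2 - 29*v^3/2 - 3*sqrt(2)*v^3/4 - 17*sqrt(2)*v^2/4 + 3*v^2 - 3*sqrt(2)*v + 51*v + 36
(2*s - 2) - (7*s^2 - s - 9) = -7*s^2 + 3*s + 7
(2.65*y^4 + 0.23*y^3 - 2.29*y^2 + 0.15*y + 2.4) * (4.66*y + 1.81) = 12.349*y^5 + 5.8683*y^4 - 10.2551*y^3 - 3.4459*y^2 + 11.4555*y + 4.344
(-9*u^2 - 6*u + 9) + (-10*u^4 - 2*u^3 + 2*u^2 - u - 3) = -10*u^4 - 2*u^3 - 7*u^2 - 7*u + 6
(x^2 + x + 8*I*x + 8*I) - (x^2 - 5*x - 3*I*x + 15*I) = 6*x + 11*I*x - 7*I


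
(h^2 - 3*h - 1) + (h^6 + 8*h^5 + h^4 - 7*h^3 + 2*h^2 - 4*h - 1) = h^6 + 8*h^5 + h^4 - 7*h^3 + 3*h^2 - 7*h - 2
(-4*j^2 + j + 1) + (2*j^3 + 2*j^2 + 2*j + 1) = 2*j^3 - 2*j^2 + 3*j + 2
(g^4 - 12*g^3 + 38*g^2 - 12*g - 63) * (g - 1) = g^5 - 13*g^4 + 50*g^3 - 50*g^2 - 51*g + 63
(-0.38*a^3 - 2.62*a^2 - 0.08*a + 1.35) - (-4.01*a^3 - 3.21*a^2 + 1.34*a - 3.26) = 3.63*a^3 + 0.59*a^2 - 1.42*a + 4.61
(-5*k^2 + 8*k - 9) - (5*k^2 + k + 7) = -10*k^2 + 7*k - 16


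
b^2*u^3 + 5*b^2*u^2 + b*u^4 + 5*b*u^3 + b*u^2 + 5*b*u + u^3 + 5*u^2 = u*(b + u)*(u + 5)*(b*u + 1)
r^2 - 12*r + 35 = (r - 7)*(r - 5)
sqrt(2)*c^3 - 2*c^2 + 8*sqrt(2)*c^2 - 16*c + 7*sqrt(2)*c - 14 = (c + 7)*(c - sqrt(2))*(sqrt(2)*c + sqrt(2))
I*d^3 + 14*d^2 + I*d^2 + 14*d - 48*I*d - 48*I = (d - 8*I)*(d - 6*I)*(I*d + I)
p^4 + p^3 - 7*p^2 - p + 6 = (p - 2)*(p - 1)*(p + 1)*(p + 3)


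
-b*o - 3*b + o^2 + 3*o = (-b + o)*(o + 3)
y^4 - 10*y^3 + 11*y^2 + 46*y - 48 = (y - 8)*(y - 3)*(y - 1)*(y + 2)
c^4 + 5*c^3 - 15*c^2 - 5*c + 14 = (c - 2)*(c - 1)*(c + 1)*(c + 7)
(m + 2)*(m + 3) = m^2 + 5*m + 6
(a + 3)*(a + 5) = a^2 + 8*a + 15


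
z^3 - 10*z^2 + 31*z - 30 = (z - 5)*(z - 3)*(z - 2)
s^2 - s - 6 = (s - 3)*(s + 2)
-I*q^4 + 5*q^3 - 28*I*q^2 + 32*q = q*(q - 4*I)*(q + 8*I)*(-I*q + 1)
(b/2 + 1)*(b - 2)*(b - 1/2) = b^3/2 - b^2/4 - 2*b + 1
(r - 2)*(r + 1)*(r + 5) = r^3 + 4*r^2 - 7*r - 10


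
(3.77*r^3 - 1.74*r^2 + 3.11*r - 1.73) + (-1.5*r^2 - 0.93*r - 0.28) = 3.77*r^3 - 3.24*r^2 + 2.18*r - 2.01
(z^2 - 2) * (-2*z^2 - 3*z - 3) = -2*z^4 - 3*z^3 + z^2 + 6*z + 6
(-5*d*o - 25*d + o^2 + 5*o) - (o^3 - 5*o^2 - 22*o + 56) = -5*d*o - 25*d - o^3 + 6*o^2 + 27*o - 56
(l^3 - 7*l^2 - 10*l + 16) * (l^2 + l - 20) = l^5 - 6*l^4 - 37*l^3 + 146*l^2 + 216*l - 320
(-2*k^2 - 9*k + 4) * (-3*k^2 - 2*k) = 6*k^4 + 31*k^3 + 6*k^2 - 8*k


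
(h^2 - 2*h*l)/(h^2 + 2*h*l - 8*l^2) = h/(h + 4*l)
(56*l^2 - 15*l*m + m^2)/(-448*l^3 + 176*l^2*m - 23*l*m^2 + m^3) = -1/(8*l - m)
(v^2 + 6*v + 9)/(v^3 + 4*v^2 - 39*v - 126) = (v + 3)/(v^2 + v - 42)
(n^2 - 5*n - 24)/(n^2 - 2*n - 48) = (n + 3)/(n + 6)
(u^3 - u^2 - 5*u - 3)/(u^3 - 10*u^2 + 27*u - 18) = (u^2 + 2*u + 1)/(u^2 - 7*u + 6)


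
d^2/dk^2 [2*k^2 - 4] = 4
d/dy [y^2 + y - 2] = 2*y + 1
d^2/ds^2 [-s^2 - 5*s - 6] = -2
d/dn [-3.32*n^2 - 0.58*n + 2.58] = -6.64*n - 0.58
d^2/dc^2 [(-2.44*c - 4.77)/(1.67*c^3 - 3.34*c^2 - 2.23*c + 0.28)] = (-40.829496*c^5 - 77.977644*c^4 + 353.08476*c^3 - 198.998202*c^2 - 213.4761*c - 59.410346)/(4.657463*c^9 - 27.944778*c^8 + 37.231815*c^7 + 39.713936*c^6 - 59.087439*c^5 - 46.714242*c^4 + 1.816193*c^3 + 3.391668*c^2 - 0.524496*c + 0.021952)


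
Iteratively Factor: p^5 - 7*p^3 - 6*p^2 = (p)*(p^4 - 7*p^2 - 6*p) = p*(p + 1)*(p^3 - p^2 - 6*p) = p*(p - 3)*(p + 1)*(p^2 + 2*p) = p*(p - 3)*(p + 1)*(p + 2)*(p)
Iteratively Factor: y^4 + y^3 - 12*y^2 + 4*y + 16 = (y - 2)*(y^3 + 3*y^2 - 6*y - 8) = (y - 2)*(y + 1)*(y^2 + 2*y - 8) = (y - 2)^2*(y + 1)*(y + 4)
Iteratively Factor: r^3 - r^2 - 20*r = (r + 4)*(r^2 - 5*r) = (r - 5)*(r + 4)*(r)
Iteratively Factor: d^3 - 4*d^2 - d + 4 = (d + 1)*(d^2 - 5*d + 4) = (d - 4)*(d + 1)*(d - 1)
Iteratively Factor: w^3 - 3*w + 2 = (w - 1)*(w^2 + w - 2) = (w - 1)*(w + 2)*(w - 1)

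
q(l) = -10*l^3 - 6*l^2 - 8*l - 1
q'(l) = -30*l^2 - 12*l - 8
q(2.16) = -147.05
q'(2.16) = -173.89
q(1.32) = -45.01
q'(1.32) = -76.11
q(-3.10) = 264.05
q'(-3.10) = -259.10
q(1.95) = -113.56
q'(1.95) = -145.48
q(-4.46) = 802.50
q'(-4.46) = -551.23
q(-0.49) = 2.66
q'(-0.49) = -9.32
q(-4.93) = 1090.84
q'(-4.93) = -677.99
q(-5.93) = 1920.73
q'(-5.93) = -991.79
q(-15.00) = 32519.00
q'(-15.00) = -6578.00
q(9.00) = -7849.00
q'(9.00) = -2546.00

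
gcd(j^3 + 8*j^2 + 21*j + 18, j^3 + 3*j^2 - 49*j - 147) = j + 3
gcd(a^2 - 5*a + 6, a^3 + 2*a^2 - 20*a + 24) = a - 2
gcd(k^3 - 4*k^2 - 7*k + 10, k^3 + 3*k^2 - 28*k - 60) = k^2 - 3*k - 10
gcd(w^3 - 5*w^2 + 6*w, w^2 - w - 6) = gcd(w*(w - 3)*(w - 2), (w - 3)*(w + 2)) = w - 3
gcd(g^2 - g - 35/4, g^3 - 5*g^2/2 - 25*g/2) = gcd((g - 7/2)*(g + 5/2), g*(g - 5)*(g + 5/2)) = g + 5/2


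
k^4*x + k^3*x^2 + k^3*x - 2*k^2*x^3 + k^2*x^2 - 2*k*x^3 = k*(k - x)*(k + 2*x)*(k*x + x)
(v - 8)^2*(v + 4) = v^3 - 12*v^2 + 256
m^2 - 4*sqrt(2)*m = m*(m - 4*sqrt(2))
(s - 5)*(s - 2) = s^2 - 7*s + 10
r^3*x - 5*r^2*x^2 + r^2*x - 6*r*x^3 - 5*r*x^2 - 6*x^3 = (r - 6*x)*(r + x)*(r*x + x)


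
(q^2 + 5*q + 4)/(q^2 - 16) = (q + 1)/(q - 4)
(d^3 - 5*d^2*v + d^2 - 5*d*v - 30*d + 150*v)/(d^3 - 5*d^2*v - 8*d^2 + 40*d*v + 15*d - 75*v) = (d + 6)/(d - 3)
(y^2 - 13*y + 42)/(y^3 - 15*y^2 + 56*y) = (y - 6)/(y*(y - 8))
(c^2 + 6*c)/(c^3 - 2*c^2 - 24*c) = (c + 6)/(c^2 - 2*c - 24)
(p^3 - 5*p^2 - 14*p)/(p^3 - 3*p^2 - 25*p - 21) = p*(p + 2)/(p^2 + 4*p + 3)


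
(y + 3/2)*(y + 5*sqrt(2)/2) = y^2 + 3*y/2 + 5*sqrt(2)*y/2 + 15*sqrt(2)/4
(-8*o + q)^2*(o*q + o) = 64*o^3*q + 64*o^3 - 16*o^2*q^2 - 16*o^2*q + o*q^3 + o*q^2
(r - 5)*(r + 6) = r^2 + r - 30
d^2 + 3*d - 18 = (d - 3)*(d + 6)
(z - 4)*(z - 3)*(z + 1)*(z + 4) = z^4 - 2*z^3 - 19*z^2 + 32*z + 48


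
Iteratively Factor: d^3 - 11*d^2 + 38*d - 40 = (d - 4)*(d^2 - 7*d + 10) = (d - 4)*(d - 2)*(d - 5)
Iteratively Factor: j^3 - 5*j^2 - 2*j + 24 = (j + 2)*(j^2 - 7*j + 12) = (j - 4)*(j + 2)*(j - 3)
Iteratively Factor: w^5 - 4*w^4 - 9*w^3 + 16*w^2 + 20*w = (w + 2)*(w^4 - 6*w^3 + 3*w^2 + 10*w) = (w + 1)*(w + 2)*(w^3 - 7*w^2 + 10*w) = w*(w + 1)*(w + 2)*(w^2 - 7*w + 10) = w*(w - 5)*(w + 1)*(w + 2)*(w - 2)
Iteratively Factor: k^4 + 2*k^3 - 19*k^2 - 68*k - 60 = (k + 2)*(k^3 - 19*k - 30) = (k + 2)^2*(k^2 - 2*k - 15) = (k - 5)*(k + 2)^2*(k + 3)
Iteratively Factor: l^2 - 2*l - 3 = (l + 1)*(l - 3)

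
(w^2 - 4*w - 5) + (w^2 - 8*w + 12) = 2*w^2 - 12*w + 7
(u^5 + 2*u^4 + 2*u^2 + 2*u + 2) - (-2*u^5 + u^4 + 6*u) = 3*u^5 + u^4 + 2*u^2 - 4*u + 2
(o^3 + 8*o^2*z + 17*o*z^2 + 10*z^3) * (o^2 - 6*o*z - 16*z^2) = o^5 + 2*o^4*z - 47*o^3*z^2 - 220*o^2*z^3 - 332*o*z^4 - 160*z^5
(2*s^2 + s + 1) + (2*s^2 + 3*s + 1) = 4*s^2 + 4*s + 2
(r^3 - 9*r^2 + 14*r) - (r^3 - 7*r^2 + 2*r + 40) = -2*r^2 + 12*r - 40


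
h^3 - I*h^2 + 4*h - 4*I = (h - 2*I)*(h - I)*(h + 2*I)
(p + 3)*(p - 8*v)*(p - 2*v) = p^3 - 10*p^2*v + 3*p^2 + 16*p*v^2 - 30*p*v + 48*v^2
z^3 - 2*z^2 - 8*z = z*(z - 4)*(z + 2)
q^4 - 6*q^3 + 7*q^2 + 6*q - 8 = (q - 4)*(q - 2)*(q - 1)*(q + 1)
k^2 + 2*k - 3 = (k - 1)*(k + 3)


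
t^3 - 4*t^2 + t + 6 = (t - 3)*(t - 2)*(t + 1)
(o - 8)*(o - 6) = o^2 - 14*o + 48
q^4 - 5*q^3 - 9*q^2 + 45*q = q*(q - 5)*(q - 3)*(q + 3)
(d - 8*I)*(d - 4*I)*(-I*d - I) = -I*d^3 - 12*d^2 - I*d^2 - 12*d + 32*I*d + 32*I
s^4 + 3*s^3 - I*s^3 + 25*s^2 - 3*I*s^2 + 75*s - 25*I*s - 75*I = (s + 3)*(s - 5*I)*(s - I)*(s + 5*I)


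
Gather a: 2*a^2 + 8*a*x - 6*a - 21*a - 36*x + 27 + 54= 2*a^2 + a*(8*x - 27) - 36*x + 81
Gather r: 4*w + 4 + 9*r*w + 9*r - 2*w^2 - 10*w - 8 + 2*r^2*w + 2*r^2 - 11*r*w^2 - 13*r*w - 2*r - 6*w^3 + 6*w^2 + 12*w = r^2*(2*w + 2) + r*(-11*w^2 - 4*w + 7) - 6*w^3 + 4*w^2 + 6*w - 4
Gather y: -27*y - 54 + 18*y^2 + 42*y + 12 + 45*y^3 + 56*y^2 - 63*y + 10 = 45*y^3 + 74*y^2 - 48*y - 32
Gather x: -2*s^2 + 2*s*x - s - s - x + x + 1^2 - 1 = -2*s^2 + 2*s*x - 2*s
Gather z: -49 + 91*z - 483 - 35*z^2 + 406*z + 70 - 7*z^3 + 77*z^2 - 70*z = -7*z^3 + 42*z^2 + 427*z - 462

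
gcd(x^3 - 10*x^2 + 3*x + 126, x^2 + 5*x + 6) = x + 3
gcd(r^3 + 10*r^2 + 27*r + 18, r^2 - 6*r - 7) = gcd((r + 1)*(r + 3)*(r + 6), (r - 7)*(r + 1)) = r + 1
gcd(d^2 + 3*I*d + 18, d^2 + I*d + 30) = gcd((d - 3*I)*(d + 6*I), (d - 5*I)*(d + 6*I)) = d + 6*I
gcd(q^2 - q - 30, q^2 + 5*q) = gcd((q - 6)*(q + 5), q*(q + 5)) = q + 5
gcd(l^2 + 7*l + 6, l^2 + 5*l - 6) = l + 6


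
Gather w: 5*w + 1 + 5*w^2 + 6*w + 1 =5*w^2 + 11*w + 2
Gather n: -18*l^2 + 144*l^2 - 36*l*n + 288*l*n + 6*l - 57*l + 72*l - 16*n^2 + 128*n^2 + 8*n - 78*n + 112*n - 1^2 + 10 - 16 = 126*l^2 + 21*l + 112*n^2 + n*(252*l + 42) - 7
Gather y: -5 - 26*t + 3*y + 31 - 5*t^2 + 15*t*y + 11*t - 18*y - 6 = -5*t^2 - 15*t + y*(15*t - 15) + 20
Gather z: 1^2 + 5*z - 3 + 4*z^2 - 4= 4*z^2 + 5*z - 6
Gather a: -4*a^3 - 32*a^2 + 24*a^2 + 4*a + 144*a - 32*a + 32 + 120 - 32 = -4*a^3 - 8*a^2 + 116*a + 120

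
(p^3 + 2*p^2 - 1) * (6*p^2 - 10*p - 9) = 6*p^5 + 2*p^4 - 29*p^3 - 24*p^2 + 10*p + 9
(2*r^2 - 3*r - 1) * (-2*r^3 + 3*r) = -4*r^5 + 6*r^4 + 8*r^3 - 9*r^2 - 3*r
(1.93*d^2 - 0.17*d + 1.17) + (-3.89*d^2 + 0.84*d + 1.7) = -1.96*d^2 + 0.67*d + 2.87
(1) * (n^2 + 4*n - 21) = n^2 + 4*n - 21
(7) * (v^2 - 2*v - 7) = 7*v^2 - 14*v - 49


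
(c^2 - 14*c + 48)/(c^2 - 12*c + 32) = (c - 6)/(c - 4)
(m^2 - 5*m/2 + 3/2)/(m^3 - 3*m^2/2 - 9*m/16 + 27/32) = 16*(m - 1)/(16*m^2 - 9)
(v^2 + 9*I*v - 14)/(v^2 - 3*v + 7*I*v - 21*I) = (v + 2*I)/(v - 3)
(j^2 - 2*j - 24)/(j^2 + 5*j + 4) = (j - 6)/(j + 1)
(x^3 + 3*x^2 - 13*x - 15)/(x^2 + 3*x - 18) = (x^2 + 6*x + 5)/(x + 6)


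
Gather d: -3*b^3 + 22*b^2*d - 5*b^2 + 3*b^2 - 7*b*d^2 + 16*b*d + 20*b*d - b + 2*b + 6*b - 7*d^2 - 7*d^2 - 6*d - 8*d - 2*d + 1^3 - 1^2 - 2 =-3*b^3 - 2*b^2 + 7*b + d^2*(-7*b - 14) + d*(22*b^2 + 36*b - 16) - 2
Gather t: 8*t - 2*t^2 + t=-2*t^2 + 9*t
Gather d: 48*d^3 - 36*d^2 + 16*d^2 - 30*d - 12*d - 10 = 48*d^3 - 20*d^2 - 42*d - 10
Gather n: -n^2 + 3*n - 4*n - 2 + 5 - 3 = -n^2 - n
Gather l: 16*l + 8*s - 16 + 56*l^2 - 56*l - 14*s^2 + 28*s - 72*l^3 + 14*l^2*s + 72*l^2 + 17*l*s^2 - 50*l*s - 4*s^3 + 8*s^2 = -72*l^3 + l^2*(14*s + 128) + l*(17*s^2 - 50*s - 40) - 4*s^3 - 6*s^2 + 36*s - 16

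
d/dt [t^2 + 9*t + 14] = 2*t + 9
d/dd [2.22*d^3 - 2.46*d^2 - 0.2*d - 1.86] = 6.66*d^2 - 4.92*d - 0.2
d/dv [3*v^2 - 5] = 6*v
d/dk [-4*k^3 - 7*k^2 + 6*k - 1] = -12*k^2 - 14*k + 6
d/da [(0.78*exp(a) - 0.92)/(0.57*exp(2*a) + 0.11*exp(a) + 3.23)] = (-0.4446*exp(2*a) + 1.0488*exp(a) + 2.6206)*exp(a)/(0.3249*exp(4*a) + 0.1254*exp(3*a) + 3.6943*exp(2*a) + 0.7106*exp(a) + 10.4329)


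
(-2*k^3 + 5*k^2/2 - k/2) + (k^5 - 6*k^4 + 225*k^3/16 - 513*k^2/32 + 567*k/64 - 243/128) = k^5 - 6*k^4 + 193*k^3/16 - 433*k^2/32 + 535*k/64 - 243/128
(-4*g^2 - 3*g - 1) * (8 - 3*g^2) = 12*g^4 + 9*g^3 - 29*g^2 - 24*g - 8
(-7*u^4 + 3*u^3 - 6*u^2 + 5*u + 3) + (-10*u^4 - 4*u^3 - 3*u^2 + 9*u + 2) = -17*u^4 - u^3 - 9*u^2 + 14*u + 5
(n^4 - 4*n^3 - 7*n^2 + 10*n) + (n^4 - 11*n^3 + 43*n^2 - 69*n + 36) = 2*n^4 - 15*n^3 + 36*n^2 - 59*n + 36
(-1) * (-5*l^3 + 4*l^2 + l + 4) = 5*l^3 - 4*l^2 - l - 4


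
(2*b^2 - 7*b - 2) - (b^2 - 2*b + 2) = b^2 - 5*b - 4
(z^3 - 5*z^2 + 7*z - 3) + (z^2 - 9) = z^3 - 4*z^2 + 7*z - 12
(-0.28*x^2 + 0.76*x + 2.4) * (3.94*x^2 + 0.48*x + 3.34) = -1.1032*x^4 + 2.86*x^3 + 8.8856*x^2 + 3.6904*x + 8.016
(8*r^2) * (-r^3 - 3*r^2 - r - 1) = -8*r^5 - 24*r^4 - 8*r^3 - 8*r^2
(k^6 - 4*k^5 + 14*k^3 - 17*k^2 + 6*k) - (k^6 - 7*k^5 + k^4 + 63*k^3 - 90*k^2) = 3*k^5 - k^4 - 49*k^3 + 73*k^2 + 6*k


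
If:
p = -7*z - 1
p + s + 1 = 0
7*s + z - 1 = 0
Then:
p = -57/50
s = 7/50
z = 1/50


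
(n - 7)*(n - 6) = n^2 - 13*n + 42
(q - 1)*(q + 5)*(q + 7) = q^3 + 11*q^2 + 23*q - 35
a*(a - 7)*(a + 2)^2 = a^4 - 3*a^3 - 24*a^2 - 28*a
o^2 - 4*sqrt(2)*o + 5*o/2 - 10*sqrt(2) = (o + 5/2)*(o - 4*sqrt(2))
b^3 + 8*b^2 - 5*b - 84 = (b - 3)*(b + 4)*(b + 7)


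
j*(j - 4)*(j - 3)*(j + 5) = j^4 - 2*j^3 - 23*j^2 + 60*j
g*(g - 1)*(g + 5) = g^3 + 4*g^2 - 5*g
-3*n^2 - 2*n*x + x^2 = (-3*n + x)*(n + x)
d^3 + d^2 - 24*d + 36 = (d - 3)*(d - 2)*(d + 6)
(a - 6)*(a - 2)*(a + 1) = a^3 - 7*a^2 + 4*a + 12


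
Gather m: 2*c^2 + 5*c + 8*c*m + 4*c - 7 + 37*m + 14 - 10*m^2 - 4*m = 2*c^2 + 9*c - 10*m^2 + m*(8*c + 33) + 7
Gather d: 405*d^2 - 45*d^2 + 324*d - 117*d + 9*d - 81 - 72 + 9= 360*d^2 + 216*d - 144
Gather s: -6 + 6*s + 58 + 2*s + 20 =8*s + 72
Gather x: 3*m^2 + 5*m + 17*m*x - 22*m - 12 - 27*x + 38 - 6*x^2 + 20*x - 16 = 3*m^2 - 17*m - 6*x^2 + x*(17*m - 7) + 10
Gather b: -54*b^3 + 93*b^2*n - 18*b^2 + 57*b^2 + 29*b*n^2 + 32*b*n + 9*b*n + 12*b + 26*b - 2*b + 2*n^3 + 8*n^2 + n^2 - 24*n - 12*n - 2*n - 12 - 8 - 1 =-54*b^3 + b^2*(93*n + 39) + b*(29*n^2 + 41*n + 36) + 2*n^3 + 9*n^2 - 38*n - 21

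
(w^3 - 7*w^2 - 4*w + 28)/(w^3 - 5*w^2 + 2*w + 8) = (w^2 - 5*w - 14)/(w^2 - 3*w - 4)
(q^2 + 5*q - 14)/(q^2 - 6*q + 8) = (q + 7)/(q - 4)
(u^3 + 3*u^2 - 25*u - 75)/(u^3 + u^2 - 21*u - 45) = (u + 5)/(u + 3)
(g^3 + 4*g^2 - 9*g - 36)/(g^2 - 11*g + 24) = (g^2 + 7*g + 12)/(g - 8)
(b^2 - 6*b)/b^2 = (b - 6)/b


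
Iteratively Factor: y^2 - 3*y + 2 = (y - 1)*(y - 2)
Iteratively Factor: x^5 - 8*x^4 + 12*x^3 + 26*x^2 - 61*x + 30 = (x - 3)*(x^4 - 5*x^3 - 3*x^2 + 17*x - 10) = (x - 3)*(x - 1)*(x^3 - 4*x^2 - 7*x + 10) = (x - 3)*(x - 1)^2*(x^2 - 3*x - 10) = (x - 5)*(x - 3)*(x - 1)^2*(x + 2)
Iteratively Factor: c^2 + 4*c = (c)*(c + 4)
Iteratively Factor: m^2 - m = (m - 1)*(m)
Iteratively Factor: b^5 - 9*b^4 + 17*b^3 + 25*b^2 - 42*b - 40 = (b + 1)*(b^4 - 10*b^3 + 27*b^2 - 2*b - 40) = (b - 5)*(b + 1)*(b^3 - 5*b^2 + 2*b + 8) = (b - 5)*(b - 4)*(b + 1)*(b^2 - b - 2) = (b - 5)*(b - 4)*(b + 1)^2*(b - 2)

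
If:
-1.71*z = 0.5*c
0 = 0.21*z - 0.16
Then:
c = -2.61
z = 0.76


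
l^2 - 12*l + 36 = (l - 6)^2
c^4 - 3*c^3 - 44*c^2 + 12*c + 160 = (c - 8)*(c - 2)*(c + 2)*(c + 5)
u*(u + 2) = u^2 + 2*u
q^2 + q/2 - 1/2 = (q - 1/2)*(q + 1)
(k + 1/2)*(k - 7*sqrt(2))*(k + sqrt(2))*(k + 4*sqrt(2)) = k^4 - 2*sqrt(2)*k^3 + k^3/2 - 62*k^2 - sqrt(2)*k^2 - 56*sqrt(2)*k - 31*k - 28*sqrt(2)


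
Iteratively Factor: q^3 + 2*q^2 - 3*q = (q - 1)*(q^2 + 3*q) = q*(q - 1)*(q + 3)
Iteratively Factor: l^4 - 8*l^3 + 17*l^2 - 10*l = (l)*(l^3 - 8*l^2 + 17*l - 10) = l*(l - 5)*(l^2 - 3*l + 2) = l*(l - 5)*(l - 1)*(l - 2)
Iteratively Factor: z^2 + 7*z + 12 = (z + 4)*(z + 3)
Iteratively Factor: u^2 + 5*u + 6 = (u + 2)*(u + 3)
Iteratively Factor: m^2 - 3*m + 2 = (m - 2)*(m - 1)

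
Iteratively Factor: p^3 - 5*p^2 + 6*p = (p - 3)*(p^2 - 2*p) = (p - 3)*(p - 2)*(p)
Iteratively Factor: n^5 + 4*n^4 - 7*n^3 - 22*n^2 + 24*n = (n + 4)*(n^4 - 7*n^2 + 6*n) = n*(n + 4)*(n^3 - 7*n + 6) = n*(n - 1)*(n + 4)*(n^2 + n - 6) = n*(n - 2)*(n - 1)*(n + 4)*(n + 3)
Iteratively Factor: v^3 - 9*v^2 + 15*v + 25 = (v + 1)*(v^2 - 10*v + 25) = (v - 5)*(v + 1)*(v - 5)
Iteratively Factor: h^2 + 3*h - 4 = (h + 4)*(h - 1)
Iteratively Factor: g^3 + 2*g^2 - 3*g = (g - 1)*(g^2 + 3*g) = g*(g - 1)*(g + 3)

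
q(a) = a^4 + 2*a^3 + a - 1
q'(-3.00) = -53.00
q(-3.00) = 23.00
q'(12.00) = 7777.00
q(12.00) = 24203.00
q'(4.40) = 457.90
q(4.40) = 548.58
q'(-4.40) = -223.58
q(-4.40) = 199.04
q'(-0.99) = 3.00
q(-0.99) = -2.97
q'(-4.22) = -192.76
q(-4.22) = 161.62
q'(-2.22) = -13.19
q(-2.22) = -0.81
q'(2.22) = 74.33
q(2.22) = 47.39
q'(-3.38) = -84.91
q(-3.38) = 48.91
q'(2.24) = 76.06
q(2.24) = 48.90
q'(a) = 4*a^3 + 6*a^2 + 1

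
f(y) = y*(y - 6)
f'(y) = 2*y - 6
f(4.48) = -6.81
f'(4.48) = 2.96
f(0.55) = -3.00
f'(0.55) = -4.90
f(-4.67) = 49.83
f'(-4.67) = -15.34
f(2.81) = -8.96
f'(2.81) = -0.38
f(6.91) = 6.29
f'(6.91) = 7.82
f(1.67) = -7.23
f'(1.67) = -2.66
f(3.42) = -8.82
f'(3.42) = 0.84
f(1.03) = -5.12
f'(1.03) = -3.94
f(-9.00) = 135.00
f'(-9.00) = -24.00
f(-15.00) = 315.00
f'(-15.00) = -36.00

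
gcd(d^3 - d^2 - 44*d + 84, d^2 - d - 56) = d + 7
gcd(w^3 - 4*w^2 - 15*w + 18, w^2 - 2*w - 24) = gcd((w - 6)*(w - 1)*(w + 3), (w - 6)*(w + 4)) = w - 6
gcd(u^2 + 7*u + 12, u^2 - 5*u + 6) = 1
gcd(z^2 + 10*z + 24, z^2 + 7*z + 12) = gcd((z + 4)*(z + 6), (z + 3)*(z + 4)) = z + 4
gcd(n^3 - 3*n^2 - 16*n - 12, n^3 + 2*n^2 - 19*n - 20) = n + 1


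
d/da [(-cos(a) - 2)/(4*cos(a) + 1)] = -7*sin(a)/(4*cos(a) + 1)^2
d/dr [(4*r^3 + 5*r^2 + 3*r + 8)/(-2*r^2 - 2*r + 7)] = (-8*r^4 - 16*r^3 + 80*r^2 + 102*r + 37)/(4*r^4 + 8*r^3 - 24*r^2 - 28*r + 49)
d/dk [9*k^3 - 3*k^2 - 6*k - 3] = 27*k^2 - 6*k - 6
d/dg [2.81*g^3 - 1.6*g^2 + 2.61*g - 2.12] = 8.43*g^2 - 3.2*g + 2.61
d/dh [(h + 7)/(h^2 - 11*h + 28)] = (h^2 - 11*h - (h + 7)*(2*h - 11) + 28)/(h^2 - 11*h + 28)^2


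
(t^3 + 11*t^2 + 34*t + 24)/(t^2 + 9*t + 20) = (t^2 + 7*t + 6)/(t + 5)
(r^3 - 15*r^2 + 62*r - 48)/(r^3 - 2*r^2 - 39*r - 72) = (r^2 - 7*r + 6)/(r^2 + 6*r + 9)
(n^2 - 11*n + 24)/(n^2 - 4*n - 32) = (n - 3)/(n + 4)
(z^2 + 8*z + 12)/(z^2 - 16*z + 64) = (z^2 + 8*z + 12)/(z^2 - 16*z + 64)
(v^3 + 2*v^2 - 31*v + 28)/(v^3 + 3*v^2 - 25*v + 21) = (v - 4)/(v - 3)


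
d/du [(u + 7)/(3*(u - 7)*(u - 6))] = (-u^2 - 14*u + 133)/(3*(u^4 - 26*u^3 + 253*u^2 - 1092*u + 1764))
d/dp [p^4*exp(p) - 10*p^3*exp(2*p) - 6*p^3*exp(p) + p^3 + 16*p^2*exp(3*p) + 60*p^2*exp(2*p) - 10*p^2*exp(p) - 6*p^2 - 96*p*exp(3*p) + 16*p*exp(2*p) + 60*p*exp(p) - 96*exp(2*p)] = p^4*exp(p) - 20*p^3*exp(2*p) - 2*p^3*exp(p) + 48*p^2*exp(3*p) + 90*p^2*exp(2*p) - 28*p^2*exp(p) + 3*p^2 - 256*p*exp(3*p) + 152*p*exp(2*p) + 40*p*exp(p) - 12*p - 96*exp(3*p) - 176*exp(2*p) + 60*exp(p)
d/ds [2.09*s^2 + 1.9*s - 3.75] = 4.18*s + 1.9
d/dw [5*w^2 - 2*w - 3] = 10*w - 2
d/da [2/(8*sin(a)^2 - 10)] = -4*sin(2*a)/(2*cos(2*a) + 3)^2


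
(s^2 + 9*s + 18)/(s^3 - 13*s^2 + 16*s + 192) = (s + 6)/(s^2 - 16*s + 64)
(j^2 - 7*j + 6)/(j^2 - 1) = (j - 6)/(j + 1)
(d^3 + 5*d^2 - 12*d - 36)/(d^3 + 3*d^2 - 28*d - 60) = (d - 3)/(d - 5)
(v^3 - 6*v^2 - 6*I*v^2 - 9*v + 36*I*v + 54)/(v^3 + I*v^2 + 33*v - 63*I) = (v - 6)/(v + 7*I)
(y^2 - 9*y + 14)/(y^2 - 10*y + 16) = (y - 7)/(y - 8)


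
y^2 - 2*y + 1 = (y - 1)^2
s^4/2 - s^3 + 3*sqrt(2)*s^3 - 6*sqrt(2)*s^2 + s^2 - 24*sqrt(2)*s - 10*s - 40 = (s - 4)*(s + 5*sqrt(2))*(sqrt(2)*s/2 + 1)*(sqrt(2)*s/2 + sqrt(2))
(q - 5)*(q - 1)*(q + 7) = q^3 + q^2 - 37*q + 35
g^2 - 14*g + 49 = (g - 7)^2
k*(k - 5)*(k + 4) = k^3 - k^2 - 20*k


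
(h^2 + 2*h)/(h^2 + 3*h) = (h + 2)/(h + 3)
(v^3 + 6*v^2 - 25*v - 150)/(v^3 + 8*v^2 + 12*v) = (v^2 - 25)/(v*(v + 2))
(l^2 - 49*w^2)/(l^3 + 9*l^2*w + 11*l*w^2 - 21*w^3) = (-l + 7*w)/(-l^2 - 2*l*w + 3*w^2)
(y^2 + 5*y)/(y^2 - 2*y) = (y + 5)/(y - 2)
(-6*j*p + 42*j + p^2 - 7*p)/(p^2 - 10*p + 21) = (-6*j + p)/(p - 3)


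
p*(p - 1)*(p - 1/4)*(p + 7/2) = p^4 + 9*p^3/4 - 33*p^2/8 + 7*p/8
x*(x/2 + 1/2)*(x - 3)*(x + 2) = x^4/2 - 7*x^2/2 - 3*x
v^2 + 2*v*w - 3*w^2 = (v - w)*(v + 3*w)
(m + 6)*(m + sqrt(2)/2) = m^2 + sqrt(2)*m/2 + 6*m + 3*sqrt(2)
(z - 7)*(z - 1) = z^2 - 8*z + 7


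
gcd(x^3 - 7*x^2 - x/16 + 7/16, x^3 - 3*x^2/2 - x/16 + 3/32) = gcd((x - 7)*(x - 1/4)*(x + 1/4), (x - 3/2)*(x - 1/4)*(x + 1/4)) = x^2 - 1/16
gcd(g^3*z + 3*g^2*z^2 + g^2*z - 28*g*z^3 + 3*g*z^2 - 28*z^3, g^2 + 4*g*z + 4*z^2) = 1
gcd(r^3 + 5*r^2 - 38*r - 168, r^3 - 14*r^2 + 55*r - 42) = r - 6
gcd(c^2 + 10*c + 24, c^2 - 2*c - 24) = c + 4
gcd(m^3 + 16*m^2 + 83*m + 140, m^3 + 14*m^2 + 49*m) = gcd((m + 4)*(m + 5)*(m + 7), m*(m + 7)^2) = m + 7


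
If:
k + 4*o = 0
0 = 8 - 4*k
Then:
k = 2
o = -1/2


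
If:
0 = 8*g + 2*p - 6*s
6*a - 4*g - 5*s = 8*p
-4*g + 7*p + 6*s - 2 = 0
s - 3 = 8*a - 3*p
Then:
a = -19/70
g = -83/140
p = 17/35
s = -22/35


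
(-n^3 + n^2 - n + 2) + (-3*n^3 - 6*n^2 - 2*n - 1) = -4*n^3 - 5*n^2 - 3*n + 1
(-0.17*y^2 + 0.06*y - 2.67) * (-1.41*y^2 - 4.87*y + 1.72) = 0.2397*y^4 + 0.7433*y^3 + 3.1801*y^2 + 13.1061*y - 4.5924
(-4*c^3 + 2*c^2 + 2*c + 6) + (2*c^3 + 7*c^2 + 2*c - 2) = -2*c^3 + 9*c^2 + 4*c + 4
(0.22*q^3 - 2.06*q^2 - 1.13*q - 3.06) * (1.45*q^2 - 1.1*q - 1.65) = 0.319*q^5 - 3.229*q^4 + 0.2645*q^3 + 0.205*q^2 + 5.2305*q + 5.049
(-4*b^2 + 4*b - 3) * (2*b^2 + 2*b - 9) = -8*b^4 + 38*b^2 - 42*b + 27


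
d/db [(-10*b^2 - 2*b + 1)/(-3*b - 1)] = 5*(6*b^2 + 4*b + 1)/(9*b^2 + 6*b + 1)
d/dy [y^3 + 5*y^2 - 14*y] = 3*y^2 + 10*y - 14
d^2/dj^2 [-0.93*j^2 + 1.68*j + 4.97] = -1.86000000000000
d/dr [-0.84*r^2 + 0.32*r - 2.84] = 0.32 - 1.68*r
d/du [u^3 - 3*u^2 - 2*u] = 3*u^2 - 6*u - 2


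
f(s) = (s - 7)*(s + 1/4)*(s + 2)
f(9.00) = 203.50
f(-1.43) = 5.67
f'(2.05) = -22.12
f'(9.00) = 142.25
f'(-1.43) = 4.47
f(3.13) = -67.10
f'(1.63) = -22.76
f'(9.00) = 142.25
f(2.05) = -46.11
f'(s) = (s - 7)*(s + 1/4) + (s - 7)*(s + 2) + (s + 1/4)*(s + 2)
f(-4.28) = -103.65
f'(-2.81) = 35.13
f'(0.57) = -19.69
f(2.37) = -53.01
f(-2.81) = -20.34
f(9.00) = 203.50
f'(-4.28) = 80.37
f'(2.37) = -20.91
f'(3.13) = -15.59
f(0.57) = -13.55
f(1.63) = -36.65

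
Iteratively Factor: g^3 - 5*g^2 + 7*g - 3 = (g - 1)*(g^2 - 4*g + 3) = (g - 3)*(g - 1)*(g - 1)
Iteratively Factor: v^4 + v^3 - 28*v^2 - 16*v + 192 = (v + 4)*(v^3 - 3*v^2 - 16*v + 48) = (v + 4)^2*(v^2 - 7*v + 12) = (v - 3)*(v + 4)^2*(v - 4)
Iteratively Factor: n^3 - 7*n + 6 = (n - 2)*(n^2 + 2*n - 3) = (n - 2)*(n + 3)*(n - 1)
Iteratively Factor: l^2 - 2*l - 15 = (l - 5)*(l + 3)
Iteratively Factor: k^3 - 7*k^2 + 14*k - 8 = (k - 1)*(k^2 - 6*k + 8) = (k - 2)*(k - 1)*(k - 4)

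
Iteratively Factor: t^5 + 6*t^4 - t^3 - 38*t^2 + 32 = (t - 2)*(t^4 + 8*t^3 + 15*t^2 - 8*t - 16) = (t - 2)*(t - 1)*(t^3 + 9*t^2 + 24*t + 16) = (t - 2)*(t - 1)*(t + 4)*(t^2 + 5*t + 4) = (t - 2)*(t - 1)*(t + 4)^2*(t + 1)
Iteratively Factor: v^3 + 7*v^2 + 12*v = (v)*(v^2 + 7*v + 12) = v*(v + 3)*(v + 4)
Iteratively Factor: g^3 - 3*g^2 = (g - 3)*(g^2) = g*(g - 3)*(g)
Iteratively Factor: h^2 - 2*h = (h - 2)*(h)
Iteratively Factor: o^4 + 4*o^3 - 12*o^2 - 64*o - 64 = (o + 4)*(o^3 - 12*o - 16) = (o - 4)*(o + 4)*(o^2 + 4*o + 4) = (o - 4)*(o + 2)*(o + 4)*(o + 2)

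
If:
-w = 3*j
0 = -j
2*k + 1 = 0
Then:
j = 0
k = -1/2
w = 0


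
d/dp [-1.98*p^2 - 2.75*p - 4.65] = -3.96*p - 2.75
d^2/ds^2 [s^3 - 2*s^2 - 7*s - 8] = 6*s - 4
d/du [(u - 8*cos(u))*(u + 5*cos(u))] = 3*u*sin(u) + 2*u + 40*sin(2*u) - 3*cos(u)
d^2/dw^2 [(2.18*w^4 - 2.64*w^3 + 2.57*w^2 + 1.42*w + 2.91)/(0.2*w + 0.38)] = (0.5232*w^4 + 2.43968*w^3 + 2.573664*w^2 - 2.287296*w + 0.759176)/(0.008*w^3 + 0.0456*w^2 + 0.08664*w + 0.054872)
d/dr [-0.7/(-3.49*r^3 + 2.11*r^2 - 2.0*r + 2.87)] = (-7.329*r^2 + 2.954*r - 1.4)/(3.49*r^3 - 2.11*r^2 + 2.0*r - 2.87)^2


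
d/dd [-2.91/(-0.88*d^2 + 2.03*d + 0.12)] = (5.9073 - 5.1216*d)/(-0.88*d^2 + 2.03*d + 0.12)^2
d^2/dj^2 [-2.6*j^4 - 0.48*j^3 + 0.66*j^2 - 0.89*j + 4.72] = -31.2*j^2 - 2.88*j + 1.32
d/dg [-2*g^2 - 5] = -4*g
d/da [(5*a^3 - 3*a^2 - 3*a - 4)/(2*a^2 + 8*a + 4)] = (5*a^4 + 40*a^3 + 21*a^2 - 4*a + 10)/(2*(a^4 + 8*a^3 + 20*a^2 + 16*a + 4))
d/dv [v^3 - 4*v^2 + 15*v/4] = 3*v^2 - 8*v + 15/4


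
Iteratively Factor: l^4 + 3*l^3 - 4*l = (l - 1)*(l^3 + 4*l^2 + 4*l) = (l - 1)*(l + 2)*(l^2 + 2*l) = l*(l - 1)*(l + 2)*(l + 2)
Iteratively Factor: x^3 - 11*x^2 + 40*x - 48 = (x - 3)*(x^2 - 8*x + 16) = (x - 4)*(x - 3)*(x - 4)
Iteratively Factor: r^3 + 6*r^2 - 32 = (r + 4)*(r^2 + 2*r - 8) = (r - 2)*(r + 4)*(r + 4)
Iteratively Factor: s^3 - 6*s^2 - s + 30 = (s + 2)*(s^2 - 8*s + 15) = (s - 5)*(s + 2)*(s - 3)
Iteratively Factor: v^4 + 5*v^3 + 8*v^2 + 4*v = (v)*(v^3 + 5*v^2 + 8*v + 4) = v*(v + 2)*(v^2 + 3*v + 2) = v*(v + 2)^2*(v + 1)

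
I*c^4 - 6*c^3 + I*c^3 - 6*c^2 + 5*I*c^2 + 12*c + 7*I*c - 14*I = (c - 1)*(c + 2)*(c + 7*I)*(I*c + 1)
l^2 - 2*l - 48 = (l - 8)*(l + 6)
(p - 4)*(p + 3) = p^2 - p - 12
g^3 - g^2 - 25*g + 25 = (g - 5)*(g - 1)*(g + 5)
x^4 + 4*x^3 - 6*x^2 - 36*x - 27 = (x - 3)*(x + 1)*(x + 3)^2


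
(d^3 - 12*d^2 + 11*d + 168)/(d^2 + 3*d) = d - 15 + 56/d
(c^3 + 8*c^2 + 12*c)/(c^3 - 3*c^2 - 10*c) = (c + 6)/(c - 5)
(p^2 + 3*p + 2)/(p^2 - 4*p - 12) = (p + 1)/(p - 6)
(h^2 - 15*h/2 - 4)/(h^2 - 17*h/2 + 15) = (2*h^2 - 15*h - 8)/(2*h^2 - 17*h + 30)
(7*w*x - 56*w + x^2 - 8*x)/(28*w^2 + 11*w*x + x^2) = (x - 8)/(4*w + x)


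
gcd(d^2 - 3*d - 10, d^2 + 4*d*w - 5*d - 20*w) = d - 5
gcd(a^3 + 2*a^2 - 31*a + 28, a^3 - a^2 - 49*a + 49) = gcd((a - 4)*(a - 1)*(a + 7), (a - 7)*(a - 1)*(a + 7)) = a^2 + 6*a - 7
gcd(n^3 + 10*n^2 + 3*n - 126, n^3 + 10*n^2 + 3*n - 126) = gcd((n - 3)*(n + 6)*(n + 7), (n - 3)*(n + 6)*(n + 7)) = n^3 + 10*n^2 + 3*n - 126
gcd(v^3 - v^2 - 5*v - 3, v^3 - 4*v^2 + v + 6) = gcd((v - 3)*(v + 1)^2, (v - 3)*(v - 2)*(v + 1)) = v^2 - 2*v - 3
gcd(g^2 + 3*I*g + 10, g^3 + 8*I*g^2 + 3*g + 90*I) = g + 5*I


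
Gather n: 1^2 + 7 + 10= 18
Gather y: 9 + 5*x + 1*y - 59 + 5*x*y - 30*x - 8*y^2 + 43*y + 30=-25*x - 8*y^2 + y*(5*x + 44) - 20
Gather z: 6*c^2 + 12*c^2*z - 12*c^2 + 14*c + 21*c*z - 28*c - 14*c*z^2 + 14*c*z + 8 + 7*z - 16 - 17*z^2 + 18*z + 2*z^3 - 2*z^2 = -6*c^2 - 14*c + 2*z^3 + z^2*(-14*c - 19) + z*(12*c^2 + 35*c + 25) - 8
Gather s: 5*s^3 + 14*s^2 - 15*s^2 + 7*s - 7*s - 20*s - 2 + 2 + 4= 5*s^3 - s^2 - 20*s + 4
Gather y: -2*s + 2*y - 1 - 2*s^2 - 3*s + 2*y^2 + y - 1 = -2*s^2 - 5*s + 2*y^2 + 3*y - 2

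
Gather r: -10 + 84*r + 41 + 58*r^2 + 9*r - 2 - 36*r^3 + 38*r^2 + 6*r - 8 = -36*r^3 + 96*r^2 + 99*r + 21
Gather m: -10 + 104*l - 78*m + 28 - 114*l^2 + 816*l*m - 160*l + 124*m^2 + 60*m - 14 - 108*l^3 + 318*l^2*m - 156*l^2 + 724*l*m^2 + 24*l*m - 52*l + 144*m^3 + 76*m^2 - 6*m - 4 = -108*l^3 - 270*l^2 - 108*l + 144*m^3 + m^2*(724*l + 200) + m*(318*l^2 + 840*l - 24)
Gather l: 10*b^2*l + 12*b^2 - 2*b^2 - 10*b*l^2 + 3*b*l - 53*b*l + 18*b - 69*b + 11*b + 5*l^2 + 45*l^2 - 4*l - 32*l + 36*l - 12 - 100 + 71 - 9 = 10*b^2 - 40*b + l^2*(50 - 10*b) + l*(10*b^2 - 50*b) - 50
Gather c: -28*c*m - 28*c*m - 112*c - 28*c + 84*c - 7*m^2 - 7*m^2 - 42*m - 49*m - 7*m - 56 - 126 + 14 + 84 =c*(-56*m - 56) - 14*m^2 - 98*m - 84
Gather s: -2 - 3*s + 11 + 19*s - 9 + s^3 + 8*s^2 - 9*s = s^3 + 8*s^2 + 7*s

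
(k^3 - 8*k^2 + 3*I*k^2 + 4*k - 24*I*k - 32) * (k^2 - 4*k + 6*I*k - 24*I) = k^5 - 12*k^4 + 9*I*k^4 + 18*k^3 - 108*I*k^3 + 168*k^2 + 312*I*k^2 - 448*k - 288*I*k + 768*I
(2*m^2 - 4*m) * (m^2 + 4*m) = 2*m^4 + 4*m^3 - 16*m^2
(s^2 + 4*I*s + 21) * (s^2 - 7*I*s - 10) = s^4 - 3*I*s^3 + 39*s^2 - 187*I*s - 210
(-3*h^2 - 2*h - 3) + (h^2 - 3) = -2*h^2 - 2*h - 6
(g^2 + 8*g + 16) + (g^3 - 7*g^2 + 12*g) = g^3 - 6*g^2 + 20*g + 16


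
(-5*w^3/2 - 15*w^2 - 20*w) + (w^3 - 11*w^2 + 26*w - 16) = -3*w^3/2 - 26*w^2 + 6*w - 16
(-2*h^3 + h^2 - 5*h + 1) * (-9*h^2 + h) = 18*h^5 - 11*h^4 + 46*h^3 - 14*h^2 + h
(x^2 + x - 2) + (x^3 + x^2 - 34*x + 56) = x^3 + 2*x^2 - 33*x + 54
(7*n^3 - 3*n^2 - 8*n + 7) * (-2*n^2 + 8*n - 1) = -14*n^5 + 62*n^4 - 15*n^3 - 75*n^2 + 64*n - 7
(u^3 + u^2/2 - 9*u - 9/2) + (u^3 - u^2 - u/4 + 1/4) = 2*u^3 - u^2/2 - 37*u/4 - 17/4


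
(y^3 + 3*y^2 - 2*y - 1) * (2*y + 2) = 2*y^4 + 8*y^3 + 2*y^2 - 6*y - 2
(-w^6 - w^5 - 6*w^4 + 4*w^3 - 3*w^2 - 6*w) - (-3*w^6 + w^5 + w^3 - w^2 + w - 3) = 2*w^6 - 2*w^5 - 6*w^4 + 3*w^3 - 2*w^2 - 7*w + 3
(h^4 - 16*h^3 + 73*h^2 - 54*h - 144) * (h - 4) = h^5 - 20*h^4 + 137*h^3 - 346*h^2 + 72*h + 576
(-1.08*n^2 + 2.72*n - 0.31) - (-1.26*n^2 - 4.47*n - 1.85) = 0.18*n^2 + 7.19*n + 1.54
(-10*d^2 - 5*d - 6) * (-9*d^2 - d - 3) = 90*d^4 + 55*d^3 + 89*d^2 + 21*d + 18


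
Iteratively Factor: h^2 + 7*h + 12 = (h + 4)*(h + 3)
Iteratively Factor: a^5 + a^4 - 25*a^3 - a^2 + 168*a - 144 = (a - 3)*(a^4 + 4*a^3 - 13*a^2 - 40*a + 48) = (a - 3)*(a + 4)*(a^3 - 13*a + 12) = (a - 3)^2*(a + 4)*(a^2 + 3*a - 4) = (a - 3)^2*(a + 4)^2*(a - 1)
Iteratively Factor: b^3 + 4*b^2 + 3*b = (b)*(b^2 + 4*b + 3) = b*(b + 3)*(b + 1)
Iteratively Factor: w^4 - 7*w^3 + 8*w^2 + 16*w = (w - 4)*(w^3 - 3*w^2 - 4*w) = (w - 4)*(w + 1)*(w^2 - 4*w) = (w - 4)^2*(w + 1)*(w)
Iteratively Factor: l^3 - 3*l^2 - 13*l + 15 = (l - 1)*(l^2 - 2*l - 15) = (l - 5)*(l - 1)*(l + 3)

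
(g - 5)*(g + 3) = g^2 - 2*g - 15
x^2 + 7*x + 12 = (x + 3)*(x + 4)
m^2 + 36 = (m - 6*I)*(m + 6*I)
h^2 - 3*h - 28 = (h - 7)*(h + 4)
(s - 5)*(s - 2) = s^2 - 7*s + 10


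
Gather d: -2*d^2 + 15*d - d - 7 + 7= -2*d^2 + 14*d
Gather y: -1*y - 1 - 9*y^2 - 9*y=-9*y^2 - 10*y - 1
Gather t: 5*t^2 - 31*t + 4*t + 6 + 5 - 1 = 5*t^2 - 27*t + 10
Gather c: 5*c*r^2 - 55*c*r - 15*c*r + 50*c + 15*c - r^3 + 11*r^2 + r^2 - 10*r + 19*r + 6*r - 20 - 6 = c*(5*r^2 - 70*r + 65) - r^3 + 12*r^2 + 15*r - 26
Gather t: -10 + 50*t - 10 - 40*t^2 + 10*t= -40*t^2 + 60*t - 20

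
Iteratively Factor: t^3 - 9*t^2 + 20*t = (t)*(t^2 - 9*t + 20) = t*(t - 5)*(t - 4)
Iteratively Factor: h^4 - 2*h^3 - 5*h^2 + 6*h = (h - 1)*(h^3 - h^2 - 6*h) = (h - 1)*(h + 2)*(h^2 - 3*h) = h*(h - 1)*(h + 2)*(h - 3)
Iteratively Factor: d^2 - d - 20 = (d + 4)*(d - 5)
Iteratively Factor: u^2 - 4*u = (u)*(u - 4)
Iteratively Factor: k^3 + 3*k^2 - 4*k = (k - 1)*(k^2 + 4*k) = (k - 1)*(k + 4)*(k)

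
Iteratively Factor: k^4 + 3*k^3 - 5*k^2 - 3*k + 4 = (k - 1)*(k^3 + 4*k^2 - k - 4) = (k - 1)*(k + 1)*(k^2 + 3*k - 4) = (k - 1)^2*(k + 1)*(k + 4)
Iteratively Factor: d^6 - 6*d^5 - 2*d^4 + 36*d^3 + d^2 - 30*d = (d + 1)*(d^5 - 7*d^4 + 5*d^3 + 31*d^2 - 30*d) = (d + 1)*(d + 2)*(d^4 - 9*d^3 + 23*d^2 - 15*d) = d*(d + 1)*(d + 2)*(d^3 - 9*d^2 + 23*d - 15) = d*(d - 5)*(d + 1)*(d + 2)*(d^2 - 4*d + 3) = d*(d - 5)*(d - 1)*(d + 1)*(d + 2)*(d - 3)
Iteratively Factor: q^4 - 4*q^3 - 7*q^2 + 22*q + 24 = (q - 3)*(q^3 - q^2 - 10*q - 8) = (q - 3)*(q + 2)*(q^2 - 3*q - 4) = (q - 4)*(q - 3)*(q + 2)*(q + 1)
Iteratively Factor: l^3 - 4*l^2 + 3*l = (l - 1)*(l^2 - 3*l) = l*(l - 1)*(l - 3)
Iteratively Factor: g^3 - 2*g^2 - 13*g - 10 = (g - 5)*(g^2 + 3*g + 2) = (g - 5)*(g + 2)*(g + 1)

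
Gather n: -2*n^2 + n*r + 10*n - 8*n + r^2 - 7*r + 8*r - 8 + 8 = -2*n^2 + n*(r + 2) + r^2 + r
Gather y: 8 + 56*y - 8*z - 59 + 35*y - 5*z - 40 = 91*y - 13*z - 91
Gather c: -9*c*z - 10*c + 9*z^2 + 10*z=c*(-9*z - 10) + 9*z^2 + 10*z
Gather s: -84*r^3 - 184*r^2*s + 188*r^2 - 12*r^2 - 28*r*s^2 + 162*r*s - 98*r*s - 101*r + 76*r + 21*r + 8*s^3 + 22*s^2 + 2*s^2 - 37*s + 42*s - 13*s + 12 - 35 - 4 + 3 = -84*r^3 + 176*r^2 - 4*r + 8*s^3 + s^2*(24 - 28*r) + s*(-184*r^2 + 64*r - 8) - 24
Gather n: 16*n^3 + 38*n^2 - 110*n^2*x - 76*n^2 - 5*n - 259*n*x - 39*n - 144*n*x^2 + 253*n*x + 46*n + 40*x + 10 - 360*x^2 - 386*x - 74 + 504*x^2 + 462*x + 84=16*n^3 + n^2*(-110*x - 38) + n*(-144*x^2 - 6*x + 2) + 144*x^2 + 116*x + 20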